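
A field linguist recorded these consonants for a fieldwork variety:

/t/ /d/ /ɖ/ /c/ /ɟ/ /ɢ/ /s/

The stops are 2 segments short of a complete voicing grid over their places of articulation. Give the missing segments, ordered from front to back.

alveolar: voiceless /t/, voiced /d/.
retroflex: voiceless —, voiced /ɖ/.
palatal: voiceless /c/, voiced /ɟ/.
uvular: voiceless —, voiced /ɢ/.
Gaps, from front to back: retroflex lacks voiceless (/ʈ/); uvular lacks voiceless (/q/).

/ʈ/, /q/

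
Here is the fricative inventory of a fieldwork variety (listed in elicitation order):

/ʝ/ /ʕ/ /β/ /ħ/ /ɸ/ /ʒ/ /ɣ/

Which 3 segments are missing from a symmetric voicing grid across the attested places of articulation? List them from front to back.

bilabial: voiceless /ɸ/, voiced /β/.
postalveolar: voiceless —, voiced /ʒ/.
palatal: voiceless —, voiced /ʝ/.
velar: voiceless —, voiced /ɣ/.
pharyngeal: voiceless /ħ/, voiced /ʕ/.
Gaps, from front to back: postalveolar lacks voiceless (/ʃ/); palatal lacks voiceless (/ç/); velar lacks voiceless (/x/).

/ʃ/, /ç/, /x/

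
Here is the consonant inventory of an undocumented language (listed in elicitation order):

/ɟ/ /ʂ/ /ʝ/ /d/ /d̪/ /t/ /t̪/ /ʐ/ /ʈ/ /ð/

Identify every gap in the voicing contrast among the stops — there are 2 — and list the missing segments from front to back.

/ɖ/, /c/

place of articulation  voiceless  voiced  
dental            t̪        d̪      
alveolar          t         d       
retroflex         ʈ         —       
palatal           —         ɟ       
Gaps, from front to back: retroflex lacks voiced (/ɖ/); palatal lacks voiceless (/c/).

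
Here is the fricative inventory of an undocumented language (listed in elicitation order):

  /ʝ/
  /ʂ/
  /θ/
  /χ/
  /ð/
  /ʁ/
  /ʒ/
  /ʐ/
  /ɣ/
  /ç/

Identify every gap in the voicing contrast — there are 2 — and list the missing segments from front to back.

/ʃ/, /x/

dental: voiceless /θ/, voiced /ð/.
postalveolar: voiceless —, voiced /ʒ/.
retroflex: voiceless /ʂ/, voiced /ʐ/.
palatal: voiceless /ç/, voiced /ʝ/.
velar: voiceless —, voiced /ɣ/.
uvular: voiceless /χ/, voiced /ʁ/.
Gaps, from front to back: postalveolar lacks voiceless (/ʃ/); velar lacks voiceless (/x/).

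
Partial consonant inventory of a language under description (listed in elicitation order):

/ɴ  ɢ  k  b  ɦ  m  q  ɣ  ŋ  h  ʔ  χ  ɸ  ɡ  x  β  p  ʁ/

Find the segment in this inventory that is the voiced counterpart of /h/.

/ɦ/

/h/ is a voiceless glottal fricative.
The voiced counterpart is a voiced glottal fricative — in this inventory, /ɦ/.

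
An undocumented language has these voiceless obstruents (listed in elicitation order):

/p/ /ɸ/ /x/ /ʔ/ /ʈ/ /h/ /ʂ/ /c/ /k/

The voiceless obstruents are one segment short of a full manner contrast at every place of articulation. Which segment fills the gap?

bilabial: stop /p/, fricative /ɸ/.
retroflex: stop /ʈ/, fricative /ʂ/.
palatal: stop /c/, fricative —.
velar: stop /k/, fricative /x/.
glottal: stop /ʔ/, fricative /h/.
The palatal row has no fricative member, so the gap is the palatal fricative /ç/.

/ç/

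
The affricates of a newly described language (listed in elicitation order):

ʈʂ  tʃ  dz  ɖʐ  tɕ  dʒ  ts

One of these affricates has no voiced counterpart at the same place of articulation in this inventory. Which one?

Alveolar: /ts/ ~ /dz/
Postalveolar: /tʃ/ ~ /dʒ/
Retroflex: /ʈʂ/ ~ /ɖʐ/
Alveolo-palatal: only /tɕ/ (voiceless); no voiced partner.
So /tɕ/ is the unpaired segment.

/tɕ/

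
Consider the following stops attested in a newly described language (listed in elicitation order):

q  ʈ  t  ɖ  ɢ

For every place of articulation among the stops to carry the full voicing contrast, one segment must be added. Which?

/d/

alveolar: voiceless /t/, voiced —.
retroflex: voiceless /ʈ/, voiced /ɖ/.
uvular: voiceless /q/, voiced /ɢ/.
The alveolar row has no voiced member, so the gap is the voiced alveolar stop /d/.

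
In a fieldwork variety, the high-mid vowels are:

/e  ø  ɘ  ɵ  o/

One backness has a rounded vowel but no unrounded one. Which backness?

Unrounded: /e/ (front), /ɘ/ (central).
Rounded: /ø/ (front), /ɵ/ (central), /o/ (back).
Every backness has an unrounded member except back, where /ɤ/ would be expected.

back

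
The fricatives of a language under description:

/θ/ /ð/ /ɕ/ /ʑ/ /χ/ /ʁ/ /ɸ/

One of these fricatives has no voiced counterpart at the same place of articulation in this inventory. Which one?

Dental: /θ/ ~ /ð/
Alveolo-palatal: /ɕ/ ~ /ʑ/
Uvular: /χ/ ~ /ʁ/
Bilabial: only /ɸ/ (voiceless); no voiced partner.
So /ɸ/ is the unpaired segment.

/ɸ/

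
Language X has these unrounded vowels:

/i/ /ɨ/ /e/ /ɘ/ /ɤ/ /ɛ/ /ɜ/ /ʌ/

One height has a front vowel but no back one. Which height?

high

Front: /i/ (high), /e/ (high-mid), /ɛ/ (low-mid).
Central: /ɨ/ (high), /ɘ/ (high-mid), /ɜ/ (low-mid).
Back: /ɤ/ (high-mid), /ʌ/ (low-mid).
Every height has a back member except high, where /ɯ/ would be expected.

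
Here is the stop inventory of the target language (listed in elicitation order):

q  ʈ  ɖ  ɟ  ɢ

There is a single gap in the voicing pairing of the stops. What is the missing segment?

retroflex: voiceless /ʈ/, voiced /ɖ/.
palatal: voiceless —, voiced /ɟ/.
uvular: voiceless /q/, voiced /ɢ/.
The palatal row has no voiceless member, so the gap is the voiceless palatal stop /c/.

/c/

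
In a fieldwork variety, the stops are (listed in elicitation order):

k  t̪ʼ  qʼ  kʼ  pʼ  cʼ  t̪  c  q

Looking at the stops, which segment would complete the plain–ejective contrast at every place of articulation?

/p/

place of articulation  plain     ejective
bilabial          —         pʼ      
dental            t̪        t̪ʼ     
palatal           c         cʼ      
velar             k         kʼ      
uvular            q         qʼ      
The bilabial row has no plain member, so the gap is the plain bilabial stop /p/.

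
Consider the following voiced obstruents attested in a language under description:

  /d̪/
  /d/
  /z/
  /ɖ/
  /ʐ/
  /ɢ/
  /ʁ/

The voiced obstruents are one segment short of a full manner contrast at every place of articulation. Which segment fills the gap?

/ð/

Stop: /d̪/ (dental), /d/ (alveolar), /ɖ/ (retroflex), /ɢ/ (uvular).
Fricative: /z/ (alveolar), /ʐ/ (retroflex), /ʁ/ (uvular).
The dental row has no fricative member, so the gap is the dental fricative /ð/.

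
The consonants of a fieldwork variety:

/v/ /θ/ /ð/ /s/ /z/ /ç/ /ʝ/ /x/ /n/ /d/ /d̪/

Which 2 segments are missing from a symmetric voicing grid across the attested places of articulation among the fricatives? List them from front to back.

labiodental: voiceless —, voiced /v/.
dental: voiceless /θ/, voiced /ð/.
alveolar: voiceless /s/, voiced /z/.
palatal: voiceless /ç/, voiced /ʝ/.
velar: voiceless /x/, voiced —.
Gaps, from front to back: labiodental lacks voiceless (/f/); velar lacks voiced (/ɣ/).

/f/, /ɣ/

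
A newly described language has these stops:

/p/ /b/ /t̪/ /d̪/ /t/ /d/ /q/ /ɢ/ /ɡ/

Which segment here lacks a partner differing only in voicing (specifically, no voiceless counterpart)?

/ɡ/

Bilabial: /p/ ~ /b/
Dental: /t̪/ ~ /d̪/
Alveolar: /t/ ~ /d/
Uvular: /q/ ~ /ɢ/
Velar: only /ɡ/ (voiced); no voiceless partner.
So /ɡ/ is the unpaired segment.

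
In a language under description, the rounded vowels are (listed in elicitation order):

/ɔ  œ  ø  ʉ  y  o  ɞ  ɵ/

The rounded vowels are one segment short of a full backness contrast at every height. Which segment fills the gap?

/u/

high: front /y/, central /ʉ/, back —.
high-mid: front /ø/, central /ɵ/, back /o/.
low-mid: front /œ/, central /ɞ/, back /ɔ/.
The high row has no back member, so the gap is the high back rounded vowel /u/.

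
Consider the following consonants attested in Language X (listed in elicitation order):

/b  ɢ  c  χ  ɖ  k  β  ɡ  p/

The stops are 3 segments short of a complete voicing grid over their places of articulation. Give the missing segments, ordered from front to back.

/ʈ/, /ɟ/, /q/

place of articulation  voiceless  voiced  
bilabial          p         b       
retroflex         —         ɖ       
palatal           c         —       
velar             k         ɡ       
uvular            —         ɢ       
Gaps, from front to back: retroflex lacks voiceless (/ʈ/); palatal lacks voiced (/ɟ/); uvular lacks voiceless (/q/).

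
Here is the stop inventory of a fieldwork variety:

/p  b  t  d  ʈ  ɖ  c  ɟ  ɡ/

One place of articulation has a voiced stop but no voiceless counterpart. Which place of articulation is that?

place of articulation  voiceless  voiced  
bilabial          p         b       
alveolar          t         d       
retroflex         ʈ         ɖ       
palatal           c         ɟ       
velar             —         ɡ       
Every place of articulation has a voiceless member except velar, where /k/ would be expected.

velar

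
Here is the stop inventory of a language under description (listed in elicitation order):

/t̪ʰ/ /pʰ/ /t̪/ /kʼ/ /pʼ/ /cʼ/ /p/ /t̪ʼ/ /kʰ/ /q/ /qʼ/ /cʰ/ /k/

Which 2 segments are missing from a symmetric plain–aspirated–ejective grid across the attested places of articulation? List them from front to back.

Plain: /p/ (bilabial), /t̪/ (dental), /k/ (velar), /q/ (uvular).
Aspirated: /pʰ/ (bilabial), /t̪ʰ/ (dental), /cʰ/ (palatal), /kʰ/ (velar).
Ejective: /pʼ/ (bilabial), /t̪ʼ/ (dental), /cʼ/ (palatal), /kʼ/ (velar), /qʼ/ (uvular).
Gaps, from front to back: palatal lacks plain (/c/); uvular lacks aspirated (/qʰ/).

/c/, /qʰ/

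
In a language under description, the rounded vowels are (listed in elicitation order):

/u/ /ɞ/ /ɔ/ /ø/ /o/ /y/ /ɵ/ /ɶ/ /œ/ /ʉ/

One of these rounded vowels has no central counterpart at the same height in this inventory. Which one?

/ɶ/

High: /y/ ~ /ʉ/ ~ /u/
High-mid: /ø/ ~ /ɵ/ ~ /o/
Low-mid: /œ/ ~ /ɞ/ ~ /ɔ/
Low: only /ɶ/ (front); no central partner.
So /ɶ/ is the unpaired segment.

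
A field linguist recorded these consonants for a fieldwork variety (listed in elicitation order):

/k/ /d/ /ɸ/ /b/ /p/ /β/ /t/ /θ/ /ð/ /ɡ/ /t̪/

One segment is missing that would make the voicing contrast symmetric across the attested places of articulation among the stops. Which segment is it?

/d̪/

Voiceless: /p/ (bilabial), /t̪/ (dental), /t/ (alveolar), /k/ (velar).
Voiced: /b/ (bilabial), /d/ (alveolar), /ɡ/ (velar).
The dental row has no voiced member, so the gap is the voiced dental stop /d̪/.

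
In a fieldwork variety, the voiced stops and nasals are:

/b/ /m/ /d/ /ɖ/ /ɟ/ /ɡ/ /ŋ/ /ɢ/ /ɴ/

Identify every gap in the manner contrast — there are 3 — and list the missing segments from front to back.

place of articulation  oral stop  nasal   
bilabial          b         m       
alveolar          d         —       
retroflex         ɖ         —       
palatal           ɟ         —       
velar             ɡ         ŋ       
uvular            ɢ         ɴ       
Gaps, from front to back: alveolar lacks nasal (/n/); retroflex lacks nasal (/ɳ/); palatal lacks nasal (/ɲ/).

/n/, /ɳ/, /ɲ/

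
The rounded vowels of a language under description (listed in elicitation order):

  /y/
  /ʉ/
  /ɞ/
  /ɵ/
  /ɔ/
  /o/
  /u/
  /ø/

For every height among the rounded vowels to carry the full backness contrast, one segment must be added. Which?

high: front /y/, central /ʉ/, back /u/.
high-mid: front /ø/, central /ɵ/, back /o/.
low-mid: front —, central /ɞ/, back /ɔ/.
The low-mid row has no front member, so the gap is the low-mid front rounded vowel /œ/.

/œ/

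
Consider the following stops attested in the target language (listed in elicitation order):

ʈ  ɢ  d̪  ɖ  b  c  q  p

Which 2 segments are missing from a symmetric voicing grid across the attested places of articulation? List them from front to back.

place of articulation  voiceless  voiced  
bilabial          p         b       
dental            —         d̪      
retroflex         ʈ         ɖ       
palatal           c         —       
uvular            q         ɢ       
Gaps, from front to back: dental lacks voiceless (/t̪/); palatal lacks voiced (/ɟ/).

/t̪/, /ɟ/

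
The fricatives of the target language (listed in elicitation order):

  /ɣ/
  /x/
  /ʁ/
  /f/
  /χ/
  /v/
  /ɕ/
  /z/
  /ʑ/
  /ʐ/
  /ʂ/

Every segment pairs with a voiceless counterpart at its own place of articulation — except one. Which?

Labiodental: /f/ ~ /v/
Retroflex: /ʂ/ ~ /ʐ/
Alveolo-palatal: /ɕ/ ~ /ʑ/
Velar: /x/ ~ /ɣ/
Uvular: /χ/ ~ /ʁ/
Alveolar: only /z/ (voiced); no voiceless partner.
So /z/ is the unpaired segment.

/z/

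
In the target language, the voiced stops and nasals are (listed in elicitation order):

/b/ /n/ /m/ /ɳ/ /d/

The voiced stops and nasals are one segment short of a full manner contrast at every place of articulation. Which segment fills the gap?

Oral stop: /b/ (bilabial), /d/ (alveolar).
Nasal: /m/ (bilabial), /n/ (alveolar), /ɳ/ (retroflex).
The retroflex row has no oral stop member, so the gap is the retroflex oral stop /ɖ/.

/ɖ/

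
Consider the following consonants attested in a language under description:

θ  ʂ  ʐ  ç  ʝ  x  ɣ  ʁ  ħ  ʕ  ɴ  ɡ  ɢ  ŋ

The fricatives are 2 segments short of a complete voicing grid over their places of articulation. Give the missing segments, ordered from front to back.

Voiceless: /θ/ (dental), /ʂ/ (retroflex), /ç/ (palatal), /x/ (velar), /ħ/ (pharyngeal).
Voiced: /ʐ/ (retroflex), /ʝ/ (palatal), /ɣ/ (velar), /ʁ/ (uvular), /ʕ/ (pharyngeal).
Gaps, from front to back: dental lacks voiced (/ð/); uvular lacks voiceless (/χ/).

/ð/, /χ/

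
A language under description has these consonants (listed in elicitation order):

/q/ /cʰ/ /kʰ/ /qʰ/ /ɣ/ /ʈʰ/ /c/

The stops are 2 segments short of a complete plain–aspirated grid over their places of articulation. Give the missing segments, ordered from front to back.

/ʈ/, /k/

place of articulation  plain     aspirated
retroflex         —         ʈʰ      
palatal           c         cʰ      
velar             —         kʰ      
uvular            q         qʰ      
Gaps, from front to back: retroflex lacks plain (/ʈ/); velar lacks plain (/k/).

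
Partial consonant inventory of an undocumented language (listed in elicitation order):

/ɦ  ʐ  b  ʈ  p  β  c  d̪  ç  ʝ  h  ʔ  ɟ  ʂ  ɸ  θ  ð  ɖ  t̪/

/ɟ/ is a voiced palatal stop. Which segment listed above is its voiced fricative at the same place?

/ʝ/

The voiced fricative at the same place is a voiced palatal fricative — in this inventory, /ʝ/.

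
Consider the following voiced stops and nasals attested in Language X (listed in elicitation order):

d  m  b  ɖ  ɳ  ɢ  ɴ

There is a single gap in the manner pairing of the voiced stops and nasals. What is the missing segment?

bilabial: oral stop /b/, nasal /m/.
alveolar: oral stop /d/, nasal —.
retroflex: oral stop /ɖ/, nasal /ɳ/.
uvular: oral stop /ɢ/, nasal /ɴ/.
The alveolar row has no nasal member, so the gap is the alveolar nasal /n/.

/n/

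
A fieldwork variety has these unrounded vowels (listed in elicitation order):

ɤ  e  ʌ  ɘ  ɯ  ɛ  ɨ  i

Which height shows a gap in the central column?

Front: /i/ (high), /e/ (high-mid), /ɛ/ (low-mid).
Central: /ɨ/ (high), /ɘ/ (high-mid).
Back: /ɯ/ (high), /ɤ/ (high-mid), /ʌ/ (low-mid).
Every height has a central member except low-mid, where /ɜ/ would be expected.

low-mid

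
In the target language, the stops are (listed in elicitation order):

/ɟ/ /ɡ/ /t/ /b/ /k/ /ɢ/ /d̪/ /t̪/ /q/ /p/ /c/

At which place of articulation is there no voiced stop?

alveolar

Voiceless: /p/ (bilabial), /t̪/ (dental), /t/ (alveolar), /c/ (palatal), /k/ (velar), /q/ (uvular).
Voiced: /b/ (bilabial), /d̪/ (dental), /ɟ/ (palatal), /ɡ/ (velar), /ɢ/ (uvular).
Every place of articulation has a voiced member except alveolar, where /d/ would be expected.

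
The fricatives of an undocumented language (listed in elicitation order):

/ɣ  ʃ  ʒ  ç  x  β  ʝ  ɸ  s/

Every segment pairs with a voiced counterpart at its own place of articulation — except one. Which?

/s/

Bilabial: /ɸ/ ~ /β/
Postalveolar: /ʃ/ ~ /ʒ/
Palatal: /ç/ ~ /ʝ/
Velar: /x/ ~ /ɣ/
Alveolar: only /s/ (voiceless); no voiced partner.
So /s/ is the unpaired segment.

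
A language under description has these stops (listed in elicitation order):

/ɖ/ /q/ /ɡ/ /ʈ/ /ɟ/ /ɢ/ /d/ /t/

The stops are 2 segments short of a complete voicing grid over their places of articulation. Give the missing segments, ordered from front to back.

/c/, /k/

alveolar: voiceless /t/, voiced /d/.
retroflex: voiceless /ʈ/, voiced /ɖ/.
palatal: voiceless —, voiced /ɟ/.
velar: voiceless —, voiced /ɡ/.
uvular: voiceless /q/, voiced /ɢ/.
Gaps, from front to back: palatal lacks voiceless (/c/); velar lacks voiceless (/k/).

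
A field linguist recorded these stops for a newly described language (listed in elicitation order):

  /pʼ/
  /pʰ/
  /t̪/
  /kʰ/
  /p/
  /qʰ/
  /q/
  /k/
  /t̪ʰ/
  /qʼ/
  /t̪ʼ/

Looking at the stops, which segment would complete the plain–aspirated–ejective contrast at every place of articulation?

/kʼ/

place of articulation  plain     aspirated  ejective
bilabial          p         pʰ        pʼ      
dental            t̪        t̪ʰ       t̪ʼ     
velar             k         kʰ        —       
uvular            q         qʰ        qʼ      
The velar row has no ejective member, so the gap is the ejective velar stop /kʼ/.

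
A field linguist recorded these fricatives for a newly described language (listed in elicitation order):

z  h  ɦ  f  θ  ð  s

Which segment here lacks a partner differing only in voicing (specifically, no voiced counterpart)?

/f/

Dental: /θ/ ~ /ð/
Alveolar: /s/ ~ /z/
Glottal: /h/ ~ /ɦ/
Labiodental: only /f/ (voiceless); no voiced partner.
So /f/ is the unpaired segment.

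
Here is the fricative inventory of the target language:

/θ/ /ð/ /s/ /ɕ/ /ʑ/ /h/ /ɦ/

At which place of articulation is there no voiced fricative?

alveolar

dental: voiceless /θ/, voiced /ð/.
alveolar: voiceless /s/, voiced —.
alveolo-palatal: voiceless /ɕ/, voiced /ʑ/.
glottal: voiceless /h/, voiced /ɦ/.
Every place of articulation has a voiced member except alveolar, where /z/ would be expected.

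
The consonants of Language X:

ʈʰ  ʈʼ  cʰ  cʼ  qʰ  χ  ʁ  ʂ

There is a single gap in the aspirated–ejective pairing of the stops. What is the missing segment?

retroflex: aspirated /ʈʰ/, ejective /ʈʼ/.
palatal: aspirated /cʰ/, ejective /cʼ/.
uvular: aspirated /qʰ/, ejective —.
The uvular row has no ejective member, so the gap is the ejective uvular stop /qʼ/.

/qʼ/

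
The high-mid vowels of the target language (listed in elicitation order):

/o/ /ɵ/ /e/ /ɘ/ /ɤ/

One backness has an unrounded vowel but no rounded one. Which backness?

front

front: unrounded /e/, rounded —.
central: unrounded /ɘ/, rounded /ɵ/.
back: unrounded /ɤ/, rounded /o/.
Every backness has a rounded member except front, where /ø/ would be expected.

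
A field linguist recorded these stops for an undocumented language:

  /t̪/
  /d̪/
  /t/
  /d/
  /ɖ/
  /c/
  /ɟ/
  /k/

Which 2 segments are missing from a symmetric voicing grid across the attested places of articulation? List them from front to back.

/ʈ/, /ɡ/

place of articulation  voiceless  voiced  
dental            t̪        d̪      
alveolar          t         d       
retroflex         —         ɖ       
palatal           c         ɟ       
velar             k         —       
Gaps, from front to back: retroflex lacks voiceless (/ʈ/); velar lacks voiced (/ɡ/).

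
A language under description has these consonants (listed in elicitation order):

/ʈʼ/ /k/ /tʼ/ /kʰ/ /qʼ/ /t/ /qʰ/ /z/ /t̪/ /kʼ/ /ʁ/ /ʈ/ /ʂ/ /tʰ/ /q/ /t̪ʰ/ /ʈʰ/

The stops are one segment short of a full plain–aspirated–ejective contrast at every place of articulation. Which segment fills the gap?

/t̪ʼ/

dental: plain /t̪/, aspirated /t̪ʰ/, ejective —.
alveolar: plain /t/, aspirated /tʰ/, ejective /tʼ/.
retroflex: plain /ʈ/, aspirated /ʈʰ/, ejective /ʈʼ/.
velar: plain /k/, aspirated /kʰ/, ejective /kʼ/.
uvular: plain /q/, aspirated /qʰ/, ejective /qʼ/.
The dental row has no ejective member, so the gap is the ejective dental stop /t̪ʼ/.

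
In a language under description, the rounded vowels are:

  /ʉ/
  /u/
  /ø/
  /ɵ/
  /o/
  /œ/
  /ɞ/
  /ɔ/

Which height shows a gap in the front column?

height            front     central   back    
high              —         ʉ         u       
high-mid          ø         ɵ         o       
low-mid           œ         ɞ         ɔ       
Every height has a front member except high, where /y/ would be expected.

high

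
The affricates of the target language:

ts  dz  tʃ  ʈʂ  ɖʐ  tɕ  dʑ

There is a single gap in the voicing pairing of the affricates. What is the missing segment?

place of articulation  voiceless  voiced  
alveolar          ts        dz      
postalveolar      tʃ        —       
retroflex         ʈʂ        ɖʐ      
alveolo-palatal   tɕ        dʑ      
The postalveolar row has no voiced member, so the gap is the voiced postalveolar affricate /dʒ/.

/dʒ/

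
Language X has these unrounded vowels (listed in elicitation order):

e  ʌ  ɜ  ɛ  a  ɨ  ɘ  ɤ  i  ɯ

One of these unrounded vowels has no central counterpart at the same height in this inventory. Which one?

High: /i/ ~ /ɨ/ ~ /ɯ/
High-mid: /e/ ~ /ɘ/ ~ /ɤ/
Low-mid: /ɛ/ ~ /ɜ/ ~ /ʌ/
Low: only /a/ (front); no central partner.
So /a/ is the unpaired segment.

/a/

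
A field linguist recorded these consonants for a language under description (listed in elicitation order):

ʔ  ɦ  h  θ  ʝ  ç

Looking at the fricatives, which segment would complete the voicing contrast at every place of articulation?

/ð/

dental: voiceless /θ/, voiced —.
palatal: voiceless /ç/, voiced /ʝ/.
glottal: voiceless /h/, voiced /ɦ/.
The dental row has no voiced member, so the gap is the voiced dental fricative /ð/.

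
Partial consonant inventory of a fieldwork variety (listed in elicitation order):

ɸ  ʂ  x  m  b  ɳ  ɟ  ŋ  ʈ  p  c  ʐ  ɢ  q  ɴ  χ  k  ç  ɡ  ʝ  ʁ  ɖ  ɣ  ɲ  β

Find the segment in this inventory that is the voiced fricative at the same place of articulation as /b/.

/β/

/b/ is a voiced bilabial stop.
The voiced fricative at the same place is a voiced bilabial fricative — in this inventory, /β/.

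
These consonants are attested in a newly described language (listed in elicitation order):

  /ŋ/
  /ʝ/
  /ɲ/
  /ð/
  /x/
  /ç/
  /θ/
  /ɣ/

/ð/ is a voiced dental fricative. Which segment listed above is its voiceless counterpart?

/θ/

The voiceless counterpart is a voiceless dental fricative — in this inventory, /θ/.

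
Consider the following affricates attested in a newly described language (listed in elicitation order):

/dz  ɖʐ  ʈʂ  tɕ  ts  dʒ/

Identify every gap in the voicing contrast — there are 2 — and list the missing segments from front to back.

place of articulation  voiceless  voiced  
alveolar          ts        dz      
postalveolar      —         dʒ      
retroflex         ʈʂ        ɖʐ      
alveolo-palatal   tɕ        —       
Gaps, from front to back: postalveolar lacks voiceless (/tʃ/); alveolo-palatal lacks voiced (/dʑ/).

/tʃ/, /dʑ/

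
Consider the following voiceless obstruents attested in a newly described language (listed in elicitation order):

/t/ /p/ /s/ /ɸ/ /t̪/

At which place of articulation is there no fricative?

bilabial: stop /p/, fricative /ɸ/.
dental: stop /t̪/, fricative —.
alveolar: stop /t/, fricative /s/.
Every place of articulation has a fricative member except dental, where /θ/ would be expected.

dental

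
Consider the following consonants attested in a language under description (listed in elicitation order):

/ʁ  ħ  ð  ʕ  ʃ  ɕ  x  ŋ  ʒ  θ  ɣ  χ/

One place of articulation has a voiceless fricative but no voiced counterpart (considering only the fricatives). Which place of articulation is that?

dental: voiceless /θ/, voiced /ð/.
postalveolar: voiceless /ʃ/, voiced /ʒ/.
alveolo-palatal: voiceless /ɕ/, voiced —.
velar: voiceless /x/, voiced /ɣ/.
uvular: voiceless /χ/, voiced /ʁ/.
pharyngeal: voiceless /ħ/, voiced /ʕ/.
Every place of articulation has a voiced member except alveolo-palatal, where /ʑ/ would be expected.

alveolo-palatal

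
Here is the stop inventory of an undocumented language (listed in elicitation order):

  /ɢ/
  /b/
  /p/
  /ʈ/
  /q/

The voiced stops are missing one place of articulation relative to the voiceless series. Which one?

bilabial: voiceless /p/, voiced /b/.
retroflex: voiceless /ʈ/, voiced —.
uvular: voiceless /q/, voiced /ɢ/.
Every place of articulation has a voiced member except retroflex, where /ɖ/ would be expected.

retroflex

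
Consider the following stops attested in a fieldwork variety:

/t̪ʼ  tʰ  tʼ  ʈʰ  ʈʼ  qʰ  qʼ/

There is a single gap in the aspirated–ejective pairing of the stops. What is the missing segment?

dental: aspirated —, ejective /t̪ʼ/.
alveolar: aspirated /tʰ/, ejective /tʼ/.
retroflex: aspirated /ʈʰ/, ejective /ʈʼ/.
uvular: aspirated /qʰ/, ejective /qʼ/.
The dental row has no aspirated member, so the gap is the aspirated dental stop /t̪ʰ/.

/t̪ʰ/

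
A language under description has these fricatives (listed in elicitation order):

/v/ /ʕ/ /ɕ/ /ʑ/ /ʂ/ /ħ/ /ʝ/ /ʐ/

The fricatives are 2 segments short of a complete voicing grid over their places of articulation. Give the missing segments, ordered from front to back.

Voiceless: /ʂ/ (retroflex), /ɕ/ (alveolo-palatal), /ħ/ (pharyngeal).
Voiced: /v/ (labiodental), /ʐ/ (retroflex), /ʑ/ (alveolo-palatal), /ʝ/ (palatal), /ʕ/ (pharyngeal).
Gaps, from front to back: labiodental lacks voiceless (/f/); palatal lacks voiceless (/ç/).

/f/, /ç/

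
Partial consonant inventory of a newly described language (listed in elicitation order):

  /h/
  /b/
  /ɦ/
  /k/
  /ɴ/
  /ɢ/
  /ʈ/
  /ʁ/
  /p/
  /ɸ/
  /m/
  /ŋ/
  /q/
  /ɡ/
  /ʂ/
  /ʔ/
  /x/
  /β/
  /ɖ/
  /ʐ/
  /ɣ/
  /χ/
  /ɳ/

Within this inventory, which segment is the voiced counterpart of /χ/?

/ʁ/

/χ/ is a voiceless uvular fricative.
The voiced counterpart is a voiced uvular fricative — in this inventory, /ʁ/.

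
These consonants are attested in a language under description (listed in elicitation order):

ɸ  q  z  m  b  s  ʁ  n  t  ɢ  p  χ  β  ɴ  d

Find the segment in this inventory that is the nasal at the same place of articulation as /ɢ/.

/ɢ/ is a voiced uvular stop.
The nasal at the same place is an uvular nasal — in this inventory, /ɴ/.

/ɴ/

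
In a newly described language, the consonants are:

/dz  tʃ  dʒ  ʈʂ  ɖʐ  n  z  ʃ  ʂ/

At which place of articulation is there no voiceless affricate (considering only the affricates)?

alveolar

alveolar: voiceless —, voiced /dz/.
postalveolar: voiceless /tʃ/, voiced /dʒ/.
retroflex: voiceless /ʈʂ/, voiced /ɖʐ/.
Every place of articulation has a voiceless member except alveolar, where /ts/ would be expected.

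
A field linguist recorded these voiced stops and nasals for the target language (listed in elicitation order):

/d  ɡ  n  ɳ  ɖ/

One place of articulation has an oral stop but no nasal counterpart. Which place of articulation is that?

place of articulation  oral stop  nasal   
alveolar          d         n       
retroflex         ɖ         ɳ       
velar             ɡ         —       
Every place of articulation has a nasal member except velar, where /ŋ/ would be expected.

velar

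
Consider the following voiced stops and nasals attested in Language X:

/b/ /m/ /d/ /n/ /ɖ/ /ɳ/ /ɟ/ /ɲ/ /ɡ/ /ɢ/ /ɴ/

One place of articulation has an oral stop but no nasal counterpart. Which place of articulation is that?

velar

place of articulation  oral stop  nasal   
bilabial          b         m       
alveolar          d         n       
retroflex         ɖ         ɳ       
palatal           ɟ         ɲ       
velar             ɡ         —       
uvular            ɢ         ɴ       
Every place of articulation has a nasal member except velar, where /ŋ/ would be expected.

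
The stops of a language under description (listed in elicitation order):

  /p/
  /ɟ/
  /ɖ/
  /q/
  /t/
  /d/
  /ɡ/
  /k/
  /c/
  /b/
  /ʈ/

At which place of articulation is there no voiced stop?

uvular

place of articulation  voiceless  voiced  
bilabial          p         b       
alveolar          t         d       
retroflex         ʈ         ɖ       
palatal           c         ɟ       
velar             k         ɡ       
uvular            q         —       
Every place of articulation has a voiced member except uvular, where /ɢ/ would be expected.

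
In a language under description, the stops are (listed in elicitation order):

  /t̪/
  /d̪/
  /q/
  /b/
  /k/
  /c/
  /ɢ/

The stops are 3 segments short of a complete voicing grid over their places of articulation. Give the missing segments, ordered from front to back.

/p/, /ɟ/, /ɡ/

Voiceless: /t̪/ (dental), /c/ (palatal), /k/ (velar), /q/ (uvular).
Voiced: /b/ (bilabial), /d̪/ (dental), /ɢ/ (uvular).
Gaps, from front to back: bilabial lacks voiceless (/p/); palatal lacks voiced (/ɟ/); velar lacks voiced (/ɡ/).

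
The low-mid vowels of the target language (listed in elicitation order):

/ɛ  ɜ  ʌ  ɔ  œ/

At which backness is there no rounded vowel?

central

backness          unrounded  rounded 
front             ɛ         œ       
central           ɜ         —       
back              ʌ         ɔ       
Every backness has a rounded member except central, where /ɞ/ would be expected.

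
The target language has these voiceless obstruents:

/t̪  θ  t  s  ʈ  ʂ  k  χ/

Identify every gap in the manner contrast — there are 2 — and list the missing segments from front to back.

Stop: /t̪/ (dental), /t/ (alveolar), /ʈ/ (retroflex), /k/ (velar).
Fricative: /θ/ (dental), /s/ (alveolar), /ʂ/ (retroflex), /χ/ (uvular).
Gaps, from front to back: velar lacks fricative (/x/); uvular lacks stop (/q/).

/x/, /q/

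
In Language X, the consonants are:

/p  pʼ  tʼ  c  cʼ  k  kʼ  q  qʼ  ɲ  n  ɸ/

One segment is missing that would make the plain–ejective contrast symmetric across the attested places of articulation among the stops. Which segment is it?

/t/

Plain: /p/ (bilabial), /c/ (palatal), /k/ (velar), /q/ (uvular).
Ejective: /pʼ/ (bilabial), /tʼ/ (alveolar), /cʼ/ (palatal), /kʼ/ (velar), /qʼ/ (uvular).
The alveolar row has no plain member, so the gap is the plain alveolar stop /t/.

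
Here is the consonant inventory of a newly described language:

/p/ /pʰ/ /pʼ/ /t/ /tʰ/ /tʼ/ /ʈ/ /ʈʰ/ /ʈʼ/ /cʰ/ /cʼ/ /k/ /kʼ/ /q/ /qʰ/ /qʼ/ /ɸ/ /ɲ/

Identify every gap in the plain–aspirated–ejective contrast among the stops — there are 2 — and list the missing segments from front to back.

/c/, /kʰ/

place of articulation  plain     aspirated  ejective
bilabial          p         pʰ        pʼ      
alveolar          t         tʰ        tʼ      
retroflex         ʈ         ʈʰ        ʈʼ      
palatal           —         cʰ        cʼ      
velar             k         —         kʼ      
uvular            q         qʰ        qʼ      
Gaps, from front to back: palatal lacks plain (/c/); velar lacks aspirated (/kʰ/).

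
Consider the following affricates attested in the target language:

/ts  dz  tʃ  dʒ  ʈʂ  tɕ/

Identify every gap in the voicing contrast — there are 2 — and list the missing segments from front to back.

place of articulation  voiceless  voiced  
alveolar          ts        dz      
postalveolar      tʃ        dʒ      
retroflex         ʈʂ        —       
alveolo-palatal   tɕ        —       
Gaps, from front to back: retroflex lacks voiced (/ɖʐ/); alveolo-palatal lacks voiced (/dʑ/).

/ɖʐ/, /dʑ/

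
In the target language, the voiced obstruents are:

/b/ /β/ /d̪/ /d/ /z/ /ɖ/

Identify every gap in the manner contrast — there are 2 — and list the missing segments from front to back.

/ð/, /ʐ/

place of articulation  stop      fricative
bilabial          b         β       
dental            d̪        —       
alveolar          d         z       
retroflex         ɖ         —       
Gaps, from front to back: dental lacks fricative (/ð/); retroflex lacks fricative (/ʐ/).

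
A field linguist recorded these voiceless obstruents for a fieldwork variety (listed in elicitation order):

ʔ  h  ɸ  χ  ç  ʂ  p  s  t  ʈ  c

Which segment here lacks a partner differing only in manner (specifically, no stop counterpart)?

Bilabial: /p/ ~ /ɸ/
Alveolar: /t/ ~ /s/
Retroflex: /ʈ/ ~ /ʂ/
Palatal: /c/ ~ /ç/
Glottal: /ʔ/ ~ /h/
Uvular: only /χ/ (fricative); no stop partner.
So /χ/ is the unpaired segment.

/χ/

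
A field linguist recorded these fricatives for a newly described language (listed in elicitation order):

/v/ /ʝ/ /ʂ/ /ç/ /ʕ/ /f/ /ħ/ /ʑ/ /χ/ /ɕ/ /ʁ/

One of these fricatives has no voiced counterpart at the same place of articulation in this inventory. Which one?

/ʂ/

Labiodental: /f/ ~ /v/
Alveolo-palatal: /ɕ/ ~ /ʑ/
Palatal: /ç/ ~ /ʝ/
Uvular: /χ/ ~ /ʁ/
Pharyngeal: /ħ/ ~ /ʕ/
Retroflex: only /ʂ/ (voiceless); no voiced partner.
So /ʂ/ is the unpaired segment.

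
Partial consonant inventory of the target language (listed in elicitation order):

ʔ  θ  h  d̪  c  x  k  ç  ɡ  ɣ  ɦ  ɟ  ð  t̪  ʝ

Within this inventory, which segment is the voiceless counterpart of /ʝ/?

/ʝ/ is a voiced palatal fricative.
The voiceless counterpart is a voiceless palatal fricative — in this inventory, /ç/.

/ç/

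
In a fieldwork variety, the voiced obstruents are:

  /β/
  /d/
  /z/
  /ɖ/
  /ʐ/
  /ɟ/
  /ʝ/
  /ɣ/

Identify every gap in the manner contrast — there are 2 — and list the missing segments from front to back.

Stop: /d/ (alveolar), /ɖ/ (retroflex), /ɟ/ (palatal).
Fricative: /β/ (bilabial), /z/ (alveolar), /ʐ/ (retroflex), /ʝ/ (palatal), /ɣ/ (velar).
Gaps, from front to back: bilabial lacks stop (/b/); velar lacks stop (/ɡ/).

/b/, /ɡ/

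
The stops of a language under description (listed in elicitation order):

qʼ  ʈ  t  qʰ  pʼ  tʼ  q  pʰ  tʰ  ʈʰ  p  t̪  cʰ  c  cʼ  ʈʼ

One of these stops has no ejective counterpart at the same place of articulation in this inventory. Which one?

Bilabial: /p/ ~ /pʰ/ ~ /pʼ/
Alveolar: /t/ ~ /tʰ/ ~ /tʼ/
Retroflex: /ʈ/ ~ /ʈʰ/ ~ /ʈʼ/
Palatal: /c/ ~ /cʰ/ ~ /cʼ/
Uvular: /q/ ~ /qʰ/ ~ /qʼ/
Dental: only /t̪/ (plain); no ejective partner.
So /t̪/ is the unpaired segment.

/t̪/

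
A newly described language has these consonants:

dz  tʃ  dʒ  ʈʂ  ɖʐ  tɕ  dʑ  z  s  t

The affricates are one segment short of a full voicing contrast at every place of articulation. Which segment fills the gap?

/ts/

place of articulation  voiceless  voiced  
alveolar          —         dz      
postalveolar      tʃ        dʒ      
retroflex         ʈʂ        ɖʐ      
alveolo-palatal   tɕ        dʑ      
The alveolar row has no voiceless member, so the gap is the voiceless alveolar affricate /ts/.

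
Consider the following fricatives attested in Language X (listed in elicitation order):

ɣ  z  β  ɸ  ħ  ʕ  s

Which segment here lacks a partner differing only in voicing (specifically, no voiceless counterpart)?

/ɣ/

Bilabial: /ɸ/ ~ /β/
Alveolar: /s/ ~ /z/
Pharyngeal: /ħ/ ~ /ʕ/
Velar: only /ɣ/ (voiced); no voiceless partner.
So /ɣ/ is the unpaired segment.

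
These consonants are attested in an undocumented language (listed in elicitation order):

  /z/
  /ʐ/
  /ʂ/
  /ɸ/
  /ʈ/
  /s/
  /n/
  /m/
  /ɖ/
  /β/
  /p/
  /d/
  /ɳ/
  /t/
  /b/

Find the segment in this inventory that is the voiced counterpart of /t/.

/t/ is a voiceless alveolar stop.
The voiced counterpart is a voiced alveolar stop — in this inventory, /d/.

/d/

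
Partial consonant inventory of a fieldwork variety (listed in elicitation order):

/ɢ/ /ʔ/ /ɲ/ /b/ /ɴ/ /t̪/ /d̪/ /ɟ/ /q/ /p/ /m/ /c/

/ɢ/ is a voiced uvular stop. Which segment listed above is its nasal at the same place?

/ɴ/

The nasal at the same place is an uvular nasal — in this inventory, /ɴ/.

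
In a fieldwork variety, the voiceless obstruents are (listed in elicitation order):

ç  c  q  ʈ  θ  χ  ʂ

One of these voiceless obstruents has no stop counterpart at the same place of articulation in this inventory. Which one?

Retroflex: /ʈ/ ~ /ʂ/
Palatal: /c/ ~ /ç/
Uvular: /q/ ~ /χ/
Dental: only /θ/ (fricative); no stop partner.
So /θ/ is the unpaired segment.

/θ/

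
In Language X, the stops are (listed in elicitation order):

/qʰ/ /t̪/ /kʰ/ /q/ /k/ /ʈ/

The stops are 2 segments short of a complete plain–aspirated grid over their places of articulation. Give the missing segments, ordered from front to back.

/t̪ʰ/, /ʈʰ/

dental: plain /t̪/, aspirated —.
retroflex: plain /ʈ/, aspirated —.
velar: plain /k/, aspirated /kʰ/.
uvular: plain /q/, aspirated /qʰ/.
Gaps, from front to back: dental lacks aspirated (/t̪ʰ/); retroflex lacks aspirated (/ʈʰ/).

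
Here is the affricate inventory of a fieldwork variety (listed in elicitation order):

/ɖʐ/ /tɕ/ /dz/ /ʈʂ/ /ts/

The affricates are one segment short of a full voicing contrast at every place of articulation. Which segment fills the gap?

place of articulation  voiceless  voiced  
alveolar          ts        dz      
retroflex         ʈʂ        ɖʐ      
alveolo-palatal   tɕ        —       
The alveolo-palatal row has no voiced member, so the gap is the voiced alveolo-palatal affricate /dʑ/.

/dʑ/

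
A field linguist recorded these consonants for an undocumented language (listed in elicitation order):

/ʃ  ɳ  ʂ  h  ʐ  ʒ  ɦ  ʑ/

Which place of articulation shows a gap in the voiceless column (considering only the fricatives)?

alveolo-palatal

postalveolar: voiceless /ʃ/, voiced /ʒ/.
retroflex: voiceless /ʂ/, voiced /ʐ/.
alveolo-palatal: voiceless —, voiced /ʑ/.
glottal: voiceless /h/, voiced /ɦ/.
Every place of articulation has a voiceless member except alveolo-palatal, where /ɕ/ would be expected.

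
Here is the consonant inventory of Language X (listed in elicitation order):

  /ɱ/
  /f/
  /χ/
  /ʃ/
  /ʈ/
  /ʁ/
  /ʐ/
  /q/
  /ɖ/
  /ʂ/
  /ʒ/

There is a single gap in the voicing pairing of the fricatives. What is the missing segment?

/v/

Voiceless: /f/ (labiodental), /ʃ/ (postalveolar), /ʂ/ (retroflex), /χ/ (uvular).
Voiced: /ʒ/ (postalveolar), /ʐ/ (retroflex), /ʁ/ (uvular).
The labiodental row has no voiced member, so the gap is the voiced labiodental fricative /v/.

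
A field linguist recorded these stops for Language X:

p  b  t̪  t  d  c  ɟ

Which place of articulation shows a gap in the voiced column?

dental

place of articulation  voiceless  voiced  
bilabial          p         b       
dental            t̪        —       
alveolar          t         d       
palatal           c         ɟ       
Every place of articulation has a voiced member except dental, where /d̪/ would be expected.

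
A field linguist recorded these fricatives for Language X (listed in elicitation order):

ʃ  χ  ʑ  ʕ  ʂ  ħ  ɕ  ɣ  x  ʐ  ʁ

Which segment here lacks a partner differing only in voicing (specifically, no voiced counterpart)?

/ʃ/

Retroflex: /ʂ/ ~ /ʐ/
Alveolo-palatal: /ɕ/ ~ /ʑ/
Velar: /x/ ~ /ɣ/
Uvular: /χ/ ~ /ʁ/
Pharyngeal: /ħ/ ~ /ʕ/
Postalveolar: only /ʃ/ (voiceless); no voiced partner.
So /ʃ/ is the unpaired segment.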